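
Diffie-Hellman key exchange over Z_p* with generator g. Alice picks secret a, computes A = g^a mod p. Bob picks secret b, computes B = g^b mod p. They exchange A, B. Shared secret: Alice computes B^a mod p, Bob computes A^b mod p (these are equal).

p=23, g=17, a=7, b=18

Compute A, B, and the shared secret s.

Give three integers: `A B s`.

A = 17^7 mod 23  (bits of 7 = 111)
  bit 0 = 1: r = r^2 * 17 mod 23 = 1^2 * 17 = 1*17 = 17
  bit 1 = 1: r = r^2 * 17 mod 23 = 17^2 * 17 = 13*17 = 14
  bit 2 = 1: r = r^2 * 17 mod 23 = 14^2 * 17 = 12*17 = 20
  -> A = 20
B = 17^18 mod 23  (bits of 18 = 10010)
  bit 0 = 1: r = r^2 * 17 mod 23 = 1^2 * 17 = 1*17 = 17
  bit 1 = 0: r = r^2 mod 23 = 17^2 = 13
  bit 2 = 0: r = r^2 mod 23 = 13^2 = 8
  bit 3 = 1: r = r^2 * 17 mod 23 = 8^2 * 17 = 18*17 = 7
  bit 4 = 0: r = r^2 mod 23 = 7^2 = 3
  -> B = 3
s = B^a = 3^7 mod 23  (bits of 7 = 111)
  bit 0 = 1: r = r^2 * 3 mod 23 = 1^2 * 3 = 1*3 = 3
  bit 1 = 1: r = r^2 * 3 mod 23 = 3^2 * 3 = 9*3 = 4
  bit 2 = 1: r = r^2 * 3 mod 23 = 4^2 * 3 = 16*3 = 2
  -> s = B^a = 2

Answer: 20 3 2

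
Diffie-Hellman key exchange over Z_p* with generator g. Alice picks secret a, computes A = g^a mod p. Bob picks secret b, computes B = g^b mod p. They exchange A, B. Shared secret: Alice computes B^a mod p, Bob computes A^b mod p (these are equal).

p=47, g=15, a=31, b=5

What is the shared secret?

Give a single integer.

Answer: 29

Derivation:
A = 15^31 mod 47  (bits of 31 = 11111)
  bit 0 = 1: r = r^2 * 15 mod 47 = 1^2 * 15 = 1*15 = 15
  bit 1 = 1: r = r^2 * 15 mod 47 = 15^2 * 15 = 37*15 = 38
  bit 2 = 1: r = r^2 * 15 mod 47 = 38^2 * 15 = 34*15 = 40
  bit 3 = 1: r = r^2 * 15 mod 47 = 40^2 * 15 = 2*15 = 30
  bit 4 = 1: r = r^2 * 15 mod 47 = 30^2 * 15 = 7*15 = 11
  -> A = 11
B = 15^5 mod 47  (bits of 5 = 101)
  bit 0 = 1: r = r^2 * 15 mod 47 = 1^2 * 15 = 1*15 = 15
  bit 1 = 0: r = r^2 mod 47 = 15^2 = 37
  bit 2 = 1: r = r^2 * 15 mod 47 = 37^2 * 15 = 6*15 = 43
  -> B = 43
s = B^a = 43^31 mod 47  (bits of 31 = 11111)
  bit 0 = 1: r = r^2 * 43 mod 47 = 1^2 * 43 = 1*43 = 43
  bit 1 = 1: r = r^2 * 43 mod 47 = 43^2 * 43 = 16*43 = 30
  bit 2 = 1: r = r^2 * 43 mod 47 = 30^2 * 43 = 7*43 = 19
  bit 3 = 1: r = r^2 * 43 mod 47 = 19^2 * 43 = 32*43 = 13
  bit 4 = 1: r = r^2 * 43 mod 47 = 13^2 * 43 = 28*43 = 29
  -> s = B^a = 29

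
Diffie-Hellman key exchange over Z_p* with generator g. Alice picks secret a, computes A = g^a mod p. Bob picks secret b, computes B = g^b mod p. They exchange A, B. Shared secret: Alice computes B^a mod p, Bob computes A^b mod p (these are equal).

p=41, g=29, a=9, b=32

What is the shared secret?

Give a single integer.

A = 29^9 mod 41  (bits of 9 = 1001)
  bit 0 = 1: r = r^2 * 29 mod 41 = 1^2 * 29 = 1*29 = 29
  bit 1 = 0: r = r^2 mod 41 = 29^2 = 21
  bit 2 = 0: r = r^2 mod 41 = 21^2 = 31
  bit 3 = 1: r = r^2 * 29 mod 41 = 31^2 * 29 = 18*29 = 30
  -> A = 30
B = 29^32 mod 41  (bits of 32 = 100000)
  bit 0 = 1: r = r^2 * 29 mod 41 = 1^2 * 29 = 1*29 = 29
  bit 1 = 0: r = r^2 mod 41 = 29^2 = 21
  bit 2 = 0: r = r^2 mod 41 = 21^2 = 31
  bit 3 = 0: r = r^2 mod 41 = 31^2 = 18
  bit 4 = 0: r = r^2 mod 41 = 18^2 = 37
  bit 5 = 0: r = r^2 mod 41 = 37^2 = 16
  -> B = 16
s = B^a = 16^9 mod 41  (bits of 9 = 1001)
  bit 0 = 1: r = r^2 * 16 mod 41 = 1^2 * 16 = 1*16 = 16
  bit 1 = 0: r = r^2 mod 41 = 16^2 = 10
  bit 2 = 0: r = r^2 mod 41 = 10^2 = 18
  bit 3 = 1: r = r^2 * 16 mod 41 = 18^2 * 16 = 37*16 = 18
  -> s = B^a = 18

Answer: 18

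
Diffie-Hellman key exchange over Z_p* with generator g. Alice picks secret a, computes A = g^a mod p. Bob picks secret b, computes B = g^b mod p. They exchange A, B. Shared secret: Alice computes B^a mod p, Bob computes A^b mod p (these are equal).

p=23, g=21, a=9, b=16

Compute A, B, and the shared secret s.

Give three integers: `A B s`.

A = 21^9 mod 23  (bits of 9 = 1001)
  bit 0 = 1: r = r^2 * 21 mod 23 = 1^2 * 21 = 1*21 = 21
  bit 1 = 0: r = r^2 mod 23 = 21^2 = 4
  bit 2 = 0: r = r^2 mod 23 = 4^2 = 16
  bit 3 = 1: r = r^2 * 21 mod 23 = 16^2 * 21 = 3*21 = 17
  -> A = 17
B = 21^16 mod 23  (bits of 16 = 10000)
  bit 0 = 1: r = r^2 * 21 mod 23 = 1^2 * 21 = 1*21 = 21
  bit 1 = 0: r = r^2 mod 23 = 21^2 = 4
  bit 2 = 0: r = r^2 mod 23 = 4^2 = 16
  bit 3 = 0: r = r^2 mod 23 = 16^2 = 3
  bit 4 = 0: r = r^2 mod 23 = 3^2 = 9
  -> B = 9
s = B^a = 9^9 mod 23  (bits of 9 = 1001)
  bit 0 = 1: r = r^2 * 9 mod 23 = 1^2 * 9 = 1*9 = 9
  bit 1 = 0: r = r^2 mod 23 = 9^2 = 12
  bit 2 = 0: r = r^2 mod 23 = 12^2 = 6
  bit 3 = 1: r = r^2 * 9 mod 23 = 6^2 * 9 = 13*9 = 2
  -> s = B^a = 2

Answer: 17 9 2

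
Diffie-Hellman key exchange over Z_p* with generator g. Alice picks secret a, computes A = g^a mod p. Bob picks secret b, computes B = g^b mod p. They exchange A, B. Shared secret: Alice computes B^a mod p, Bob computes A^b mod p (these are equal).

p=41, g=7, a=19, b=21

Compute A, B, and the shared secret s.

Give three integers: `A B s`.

Answer: 35 34 6

Derivation:
A = 7^19 mod 41  (bits of 19 = 10011)
  bit 0 = 1: r = r^2 * 7 mod 41 = 1^2 * 7 = 1*7 = 7
  bit 1 = 0: r = r^2 mod 41 = 7^2 = 8
  bit 2 = 0: r = r^2 mod 41 = 8^2 = 23
  bit 3 = 1: r = r^2 * 7 mod 41 = 23^2 * 7 = 37*7 = 13
  bit 4 = 1: r = r^2 * 7 mod 41 = 13^2 * 7 = 5*7 = 35
  -> A = 35
B = 7^21 mod 41  (bits of 21 = 10101)
  bit 0 = 1: r = r^2 * 7 mod 41 = 1^2 * 7 = 1*7 = 7
  bit 1 = 0: r = r^2 mod 41 = 7^2 = 8
  bit 2 = 1: r = r^2 * 7 mod 41 = 8^2 * 7 = 23*7 = 38
  bit 3 = 0: r = r^2 mod 41 = 38^2 = 9
  bit 4 = 1: r = r^2 * 7 mod 41 = 9^2 * 7 = 40*7 = 34
  -> B = 34
s = B^a = 34^19 mod 41  (bits of 19 = 10011)
  bit 0 = 1: r = r^2 * 34 mod 41 = 1^2 * 34 = 1*34 = 34
  bit 1 = 0: r = r^2 mod 41 = 34^2 = 8
  bit 2 = 0: r = r^2 mod 41 = 8^2 = 23
  bit 3 = 1: r = r^2 * 34 mod 41 = 23^2 * 34 = 37*34 = 28
  bit 4 = 1: r = r^2 * 34 mod 41 = 28^2 * 34 = 5*34 = 6
  -> s = B^a = 6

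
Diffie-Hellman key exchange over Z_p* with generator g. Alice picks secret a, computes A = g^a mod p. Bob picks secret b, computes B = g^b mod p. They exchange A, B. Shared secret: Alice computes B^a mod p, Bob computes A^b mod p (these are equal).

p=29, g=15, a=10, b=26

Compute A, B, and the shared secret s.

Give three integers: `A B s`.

A = 15^10 mod 29  (bits of 10 = 1010)
  bit 0 = 1: r = r^2 * 15 mod 29 = 1^2 * 15 = 1*15 = 15
  bit 1 = 0: r = r^2 mod 29 = 15^2 = 22
  bit 2 = 1: r = r^2 * 15 mod 29 = 22^2 * 15 = 20*15 = 10
  bit 3 = 0: r = r^2 mod 29 = 10^2 = 13
  -> A = 13
B = 15^26 mod 29  (bits of 26 = 11010)
  bit 0 = 1: r = r^2 * 15 mod 29 = 1^2 * 15 = 1*15 = 15
  bit 1 = 1: r = r^2 * 15 mod 29 = 15^2 * 15 = 22*15 = 11
  bit 2 = 0: r = r^2 mod 29 = 11^2 = 5
  bit 3 = 1: r = r^2 * 15 mod 29 = 5^2 * 15 = 25*15 = 27
  bit 4 = 0: r = r^2 mod 29 = 27^2 = 4
  -> B = 4
s = B^a = 4^10 mod 29  (bits of 10 = 1010)
  bit 0 = 1: r = r^2 * 4 mod 29 = 1^2 * 4 = 1*4 = 4
  bit 1 = 0: r = r^2 mod 29 = 4^2 = 16
  bit 2 = 1: r = r^2 * 4 mod 29 = 16^2 * 4 = 24*4 = 9
  bit 3 = 0: r = r^2 mod 29 = 9^2 = 23
  -> s = B^a = 23

Answer: 13 4 23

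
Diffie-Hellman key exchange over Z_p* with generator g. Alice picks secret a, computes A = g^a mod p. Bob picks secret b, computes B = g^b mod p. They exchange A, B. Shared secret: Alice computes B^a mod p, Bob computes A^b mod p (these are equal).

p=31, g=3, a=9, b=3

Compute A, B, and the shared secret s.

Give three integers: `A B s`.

Answer: 29 27 23

Derivation:
A = 3^9 mod 31  (bits of 9 = 1001)
  bit 0 = 1: r = r^2 * 3 mod 31 = 1^2 * 3 = 1*3 = 3
  bit 1 = 0: r = r^2 mod 31 = 3^2 = 9
  bit 2 = 0: r = r^2 mod 31 = 9^2 = 19
  bit 3 = 1: r = r^2 * 3 mod 31 = 19^2 * 3 = 20*3 = 29
  -> A = 29
B = 3^3 mod 31  (bits of 3 = 11)
  bit 0 = 1: r = r^2 * 3 mod 31 = 1^2 * 3 = 1*3 = 3
  bit 1 = 1: r = r^2 * 3 mod 31 = 3^2 * 3 = 9*3 = 27
  -> B = 27
s = B^a = 27^9 mod 31  (bits of 9 = 1001)
  bit 0 = 1: r = r^2 * 27 mod 31 = 1^2 * 27 = 1*27 = 27
  bit 1 = 0: r = r^2 mod 31 = 27^2 = 16
  bit 2 = 0: r = r^2 mod 31 = 16^2 = 8
  bit 3 = 1: r = r^2 * 27 mod 31 = 8^2 * 27 = 2*27 = 23
  -> s = B^a = 23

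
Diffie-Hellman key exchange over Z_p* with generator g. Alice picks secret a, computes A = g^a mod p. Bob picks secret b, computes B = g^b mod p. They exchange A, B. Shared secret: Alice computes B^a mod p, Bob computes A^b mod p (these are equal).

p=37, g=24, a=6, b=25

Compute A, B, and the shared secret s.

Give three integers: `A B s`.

Answer: 11 32 11

Derivation:
A = 24^6 mod 37  (bits of 6 = 110)
  bit 0 = 1: r = r^2 * 24 mod 37 = 1^2 * 24 = 1*24 = 24
  bit 1 = 1: r = r^2 * 24 mod 37 = 24^2 * 24 = 21*24 = 23
  bit 2 = 0: r = r^2 mod 37 = 23^2 = 11
  -> A = 11
B = 24^25 mod 37  (bits of 25 = 11001)
  bit 0 = 1: r = r^2 * 24 mod 37 = 1^2 * 24 = 1*24 = 24
  bit 1 = 1: r = r^2 * 24 mod 37 = 24^2 * 24 = 21*24 = 23
  bit 2 = 0: r = r^2 mod 37 = 23^2 = 11
  bit 3 = 0: r = r^2 mod 37 = 11^2 = 10
  bit 4 = 1: r = r^2 * 24 mod 37 = 10^2 * 24 = 26*24 = 32
  -> B = 32
s = B^a = 32^6 mod 37  (bits of 6 = 110)
  bit 0 = 1: r = r^2 * 32 mod 37 = 1^2 * 32 = 1*32 = 32
  bit 1 = 1: r = r^2 * 32 mod 37 = 32^2 * 32 = 25*32 = 23
  bit 2 = 0: r = r^2 mod 37 = 23^2 = 11
  -> s = B^a = 11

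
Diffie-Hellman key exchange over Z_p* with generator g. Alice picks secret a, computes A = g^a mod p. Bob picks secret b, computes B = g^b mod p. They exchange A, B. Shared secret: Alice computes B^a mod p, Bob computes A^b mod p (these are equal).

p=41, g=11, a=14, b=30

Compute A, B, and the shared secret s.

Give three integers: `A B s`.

A = 11^14 mod 41  (bits of 14 = 1110)
  bit 0 = 1: r = r^2 * 11 mod 41 = 1^2 * 11 = 1*11 = 11
  bit 1 = 1: r = r^2 * 11 mod 41 = 11^2 * 11 = 39*11 = 19
  bit 2 = 1: r = r^2 * 11 mod 41 = 19^2 * 11 = 33*11 = 35
  bit 3 = 0: r = r^2 mod 41 = 35^2 = 36
  -> A = 36
B = 11^30 mod 41  (bits of 30 = 11110)
  bit 0 = 1: r = r^2 * 11 mod 41 = 1^2 * 11 = 1*11 = 11
  bit 1 = 1: r = r^2 * 11 mod 41 = 11^2 * 11 = 39*11 = 19
  bit 2 = 1: r = r^2 * 11 mod 41 = 19^2 * 11 = 33*11 = 35
  bit 3 = 1: r = r^2 * 11 mod 41 = 35^2 * 11 = 36*11 = 27
  bit 4 = 0: r = r^2 mod 41 = 27^2 = 32
  -> B = 32
s = B^a = 32^14 mod 41  (bits of 14 = 1110)
  bit 0 = 1: r = r^2 * 32 mod 41 = 1^2 * 32 = 1*32 = 32
  bit 1 = 1: r = r^2 * 32 mod 41 = 32^2 * 32 = 40*32 = 9
  bit 2 = 1: r = r^2 * 32 mod 41 = 9^2 * 32 = 40*32 = 9
  bit 3 = 0: r = r^2 mod 41 = 9^2 = 40
  -> s = B^a = 40

Answer: 36 32 40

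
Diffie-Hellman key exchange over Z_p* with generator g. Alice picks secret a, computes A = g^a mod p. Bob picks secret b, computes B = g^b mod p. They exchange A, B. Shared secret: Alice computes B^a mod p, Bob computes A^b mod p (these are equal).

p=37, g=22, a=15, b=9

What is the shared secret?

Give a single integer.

Answer: 31

Derivation:
A = 22^15 mod 37  (bits of 15 = 1111)
  bit 0 = 1: r = r^2 * 22 mod 37 = 1^2 * 22 = 1*22 = 22
  bit 1 = 1: r = r^2 * 22 mod 37 = 22^2 * 22 = 3*22 = 29
  bit 2 = 1: r = r^2 * 22 mod 37 = 29^2 * 22 = 27*22 = 2
  bit 3 = 1: r = r^2 * 22 mod 37 = 2^2 * 22 = 4*22 = 14
  -> A = 14
B = 22^9 mod 37  (bits of 9 = 1001)
  bit 0 = 1: r = r^2 * 22 mod 37 = 1^2 * 22 = 1*22 = 22
  bit 1 = 0: r = r^2 mod 37 = 22^2 = 3
  bit 2 = 0: r = r^2 mod 37 = 3^2 = 9
  bit 3 = 1: r = r^2 * 22 mod 37 = 9^2 * 22 = 7*22 = 6
  -> B = 6
s = B^a = 6^15 mod 37  (bits of 15 = 1111)
  bit 0 = 1: r = r^2 * 6 mod 37 = 1^2 * 6 = 1*6 = 6
  bit 1 = 1: r = r^2 * 6 mod 37 = 6^2 * 6 = 36*6 = 31
  bit 2 = 1: r = r^2 * 6 mod 37 = 31^2 * 6 = 36*6 = 31
  bit 3 = 1: r = r^2 * 6 mod 37 = 31^2 * 6 = 36*6 = 31
  -> s = B^a = 31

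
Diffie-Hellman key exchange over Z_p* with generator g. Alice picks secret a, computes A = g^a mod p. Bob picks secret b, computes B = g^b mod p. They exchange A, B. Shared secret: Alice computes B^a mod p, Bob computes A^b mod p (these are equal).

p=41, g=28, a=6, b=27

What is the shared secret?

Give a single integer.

Answer: 5

Derivation:
A = 28^6 mod 41  (bits of 6 = 110)
  bit 0 = 1: r = r^2 * 28 mod 41 = 1^2 * 28 = 1*28 = 28
  bit 1 = 1: r = r^2 * 28 mod 41 = 28^2 * 28 = 5*28 = 17
  bit 2 = 0: r = r^2 mod 41 = 17^2 = 2
  -> A = 2
B = 28^27 mod 41  (bits of 27 = 11011)
  bit 0 = 1: r = r^2 * 28 mod 41 = 1^2 * 28 = 1*28 = 28
  bit 1 = 1: r = r^2 * 28 mod 41 = 28^2 * 28 = 5*28 = 17
  bit 2 = 0: r = r^2 mod 41 = 17^2 = 2
  bit 3 = 1: r = r^2 * 28 mod 41 = 2^2 * 28 = 4*28 = 30
  bit 4 = 1: r = r^2 * 28 mod 41 = 30^2 * 28 = 39*28 = 26
  -> B = 26
s = B^a = 26^6 mod 41  (bits of 6 = 110)
  bit 0 = 1: r = r^2 * 26 mod 41 = 1^2 * 26 = 1*26 = 26
  bit 1 = 1: r = r^2 * 26 mod 41 = 26^2 * 26 = 20*26 = 28
  bit 2 = 0: r = r^2 mod 41 = 28^2 = 5
  -> s = B^a = 5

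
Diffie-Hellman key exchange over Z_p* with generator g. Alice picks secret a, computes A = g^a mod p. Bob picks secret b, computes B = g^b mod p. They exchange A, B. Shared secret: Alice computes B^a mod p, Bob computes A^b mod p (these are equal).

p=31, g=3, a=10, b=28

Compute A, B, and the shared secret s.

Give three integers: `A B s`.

A = 3^10 mod 31  (bits of 10 = 1010)
  bit 0 = 1: r = r^2 * 3 mod 31 = 1^2 * 3 = 1*3 = 3
  bit 1 = 0: r = r^2 mod 31 = 3^2 = 9
  bit 2 = 1: r = r^2 * 3 mod 31 = 9^2 * 3 = 19*3 = 26
  bit 3 = 0: r = r^2 mod 31 = 26^2 = 25
  -> A = 25
B = 3^28 mod 31  (bits of 28 = 11100)
  bit 0 = 1: r = r^2 * 3 mod 31 = 1^2 * 3 = 1*3 = 3
  bit 1 = 1: r = r^2 * 3 mod 31 = 3^2 * 3 = 9*3 = 27
  bit 2 = 1: r = r^2 * 3 mod 31 = 27^2 * 3 = 16*3 = 17
  bit 3 = 0: r = r^2 mod 31 = 17^2 = 10
  bit 4 = 0: r = r^2 mod 31 = 10^2 = 7
  -> B = 7
s = B^a = 7^10 mod 31  (bits of 10 = 1010)
  bit 0 = 1: r = r^2 * 7 mod 31 = 1^2 * 7 = 1*7 = 7
  bit 1 = 0: r = r^2 mod 31 = 7^2 = 18
  bit 2 = 1: r = r^2 * 7 mod 31 = 18^2 * 7 = 14*7 = 5
  bit 3 = 0: r = r^2 mod 31 = 5^2 = 25
  -> s = B^a = 25

Answer: 25 7 25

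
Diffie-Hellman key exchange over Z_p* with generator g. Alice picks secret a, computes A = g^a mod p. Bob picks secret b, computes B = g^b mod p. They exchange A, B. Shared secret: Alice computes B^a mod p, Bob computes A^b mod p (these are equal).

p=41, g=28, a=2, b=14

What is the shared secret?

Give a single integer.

Answer: 31

Derivation:
A = 28^2 mod 41  (bits of 2 = 10)
  bit 0 = 1: r = r^2 * 28 mod 41 = 1^2 * 28 = 1*28 = 28
  bit 1 = 0: r = r^2 mod 41 = 28^2 = 5
  -> A = 5
B = 28^14 mod 41  (bits of 14 = 1110)
  bit 0 = 1: r = r^2 * 28 mod 41 = 1^2 * 28 = 1*28 = 28
  bit 1 = 1: r = r^2 * 28 mod 41 = 28^2 * 28 = 5*28 = 17
  bit 2 = 1: r = r^2 * 28 mod 41 = 17^2 * 28 = 2*28 = 15
  bit 3 = 0: r = r^2 mod 41 = 15^2 = 20
  -> B = 20
s = B^a = 20^2 mod 41  (bits of 2 = 10)
  bit 0 = 1: r = r^2 * 20 mod 41 = 1^2 * 20 = 1*20 = 20
  bit 1 = 0: r = r^2 mod 41 = 20^2 = 31
  -> s = B^a = 31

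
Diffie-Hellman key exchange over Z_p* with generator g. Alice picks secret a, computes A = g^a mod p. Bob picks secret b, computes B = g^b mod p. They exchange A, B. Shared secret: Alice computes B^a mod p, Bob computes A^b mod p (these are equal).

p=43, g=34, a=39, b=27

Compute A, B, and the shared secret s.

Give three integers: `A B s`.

Answer: 22 39 2

Derivation:
A = 34^39 mod 43  (bits of 39 = 100111)
  bit 0 = 1: r = r^2 * 34 mod 43 = 1^2 * 34 = 1*34 = 34
  bit 1 = 0: r = r^2 mod 43 = 34^2 = 38
  bit 2 = 0: r = r^2 mod 43 = 38^2 = 25
  bit 3 = 1: r = r^2 * 34 mod 43 = 25^2 * 34 = 23*34 = 8
  bit 4 = 1: r = r^2 * 34 mod 43 = 8^2 * 34 = 21*34 = 26
  bit 5 = 1: r = r^2 * 34 mod 43 = 26^2 * 34 = 31*34 = 22
  -> A = 22
B = 34^27 mod 43  (bits of 27 = 11011)
  bit 0 = 1: r = r^2 * 34 mod 43 = 1^2 * 34 = 1*34 = 34
  bit 1 = 1: r = r^2 * 34 mod 43 = 34^2 * 34 = 38*34 = 2
  bit 2 = 0: r = r^2 mod 43 = 2^2 = 4
  bit 3 = 1: r = r^2 * 34 mod 43 = 4^2 * 34 = 16*34 = 28
  bit 4 = 1: r = r^2 * 34 mod 43 = 28^2 * 34 = 10*34 = 39
  -> B = 39
s = B^a = 39^39 mod 43  (bits of 39 = 100111)
  bit 0 = 1: r = r^2 * 39 mod 43 = 1^2 * 39 = 1*39 = 39
  bit 1 = 0: r = r^2 mod 43 = 39^2 = 16
  bit 2 = 0: r = r^2 mod 43 = 16^2 = 41
  bit 3 = 1: r = r^2 * 39 mod 43 = 41^2 * 39 = 4*39 = 27
  bit 4 = 1: r = r^2 * 39 mod 43 = 27^2 * 39 = 41*39 = 8
  bit 5 = 1: r = r^2 * 39 mod 43 = 8^2 * 39 = 21*39 = 2
  -> s = B^a = 2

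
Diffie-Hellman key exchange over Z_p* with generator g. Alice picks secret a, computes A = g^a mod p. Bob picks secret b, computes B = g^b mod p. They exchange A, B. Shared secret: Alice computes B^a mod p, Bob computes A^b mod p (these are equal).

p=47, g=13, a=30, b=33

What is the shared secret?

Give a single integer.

Answer: 34

Derivation:
A = 13^30 mod 47  (bits of 30 = 11110)
  bit 0 = 1: r = r^2 * 13 mod 47 = 1^2 * 13 = 1*13 = 13
  bit 1 = 1: r = r^2 * 13 mod 47 = 13^2 * 13 = 28*13 = 35
  bit 2 = 1: r = r^2 * 13 mod 47 = 35^2 * 13 = 3*13 = 39
  bit 3 = 1: r = r^2 * 13 mod 47 = 39^2 * 13 = 17*13 = 33
  bit 4 = 0: r = r^2 mod 47 = 33^2 = 8
  -> A = 8
B = 13^33 mod 47  (bits of 33 = 100001)
  bit 0 = 1: r = r^2 * 13 mod 47 = 1^2 * 13 = 1*13 = 13
  bit 1 = 0: r = r^2 mod 47 = 13^2 = 28
  bit 2 = 0: r = r^2 mod 47 = 28^2 = 32
  bit 3 = 0: r = r^2 mod 47 = 32^2 = 37
  bit 4 = 0: r = r^2 mod 47 = 37^2 = 6
  bit 5 = 1: r = r^2 * 13 mod 47 = 6^2 * 13 = 36*13 = 45
  -> B = 45
s = B^a = 45^30 mod 47  (bits of 30 = 11110)
  bit 0 = 1: r = r^2 * 45 mod 47 = 1^2 * 45 = 1*45 = 45
  bit 1 = 1: r = r^2 * 45 mod 47 = 45^2 * 45 = 4*45 = 39
  bit 2 = 1: r = r^2 * 45 mod 47 = 39^2 * 45 = 17*45 = 13
  bit 3 = 1: r = r^2 * 45 mod 47 = 13^2 * 45 = 28*45 = 38
  bit 4 = 0: r = r^2 mod 47 = 38^2 = 34
  -> s = B^a = 34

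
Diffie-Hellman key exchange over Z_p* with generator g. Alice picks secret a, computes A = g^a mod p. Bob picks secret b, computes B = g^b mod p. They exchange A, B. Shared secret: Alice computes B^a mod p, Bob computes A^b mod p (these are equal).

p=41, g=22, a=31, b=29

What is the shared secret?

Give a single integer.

A = 22^31 mod 41  (bits of 31 = 11111)
  bit 0 = 1: r = r^2 * 22 mod 41 = 1^2 * 22 = 1*22 = 22
  bit 1 = 1: r = r^2 * 22 mod 41 = 22^2 * 22 = 33*22 = 29
  bit 2 = 1: r = r^2 * 22 mod 41 = 29^2 * 22 = 21*22 = 11
  bit 3 = 1: r = r^2 * 22 mod 41 = 11^2 * 22 = 39*22 = 38
  bit 4 = 1: r = r^2 * 22 mod 41 = 38^2 * 22 = 9*22 = 34
  -> A = 34
B = 22^29 mod 41  (bits of 29 = 11101)
  bit 0 = 1: r = r^2 * 22 mod 41 = 1^2 * 22 = 1*22 = 22
  bit 1 = 1: r = r^2 * 22 mod 41 = 22^2 * 22 = 33*22 = 29
  bit 2 = 1: r = r^2 * 22 mod 41 = 29^2 * 22 = 21*22 = 11
  bit 3 = 0: r = r^2 mod 41 = 11^2 = 39
  bit 4 = 1: r = r^2 * 22 mod 41 = 39^2 * 22 = 4*22 = 6
  -> B = 6
s = B^a = 6^31 mod 41  (bits of 31 = 11111)
  bit 0 = 1: r = r^2 * 6 mod 41 = 1^2 * 6 = 1*6 = 6
  bit 1 = 1: r = r^2 * 6 mod 41 = 6^2 * 6 = 36*6 = 11
  bit 2 = 1: r = r^2 * 6 mod 41 = 11^2 * 6 = 39*6 = 29
  bit 3 = 1: r = r^2 * 6 mod 41 = 29^2 * 6 = 21*6 = 3
  bit 4 = 1: r = r^2 * 6 mod 41 = 3^2 * 6 = 9*6 = 13
  -> s = B^a = 13

Answer: 13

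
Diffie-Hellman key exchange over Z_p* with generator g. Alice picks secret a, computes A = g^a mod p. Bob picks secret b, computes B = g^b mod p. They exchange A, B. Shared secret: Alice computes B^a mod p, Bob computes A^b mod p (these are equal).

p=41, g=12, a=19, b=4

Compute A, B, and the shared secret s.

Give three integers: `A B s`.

Answer: 17 31 4

Derivation:
A = 12^19 mod 41  (bits of 19 = 10011)
  bit 0 = 1: r = r^2 * 12 mod 41 = 1^2 * 12 = 1*12 = 12
  bit 1 = 0: r = r^2 mod 41 = 12^2 = 21
  bit 2 = 0: r = r^2 mod 41 = 21^2 = 31
  bit 3 = 1: r = r^2 * 12 mod 41 = 31^2 * 12 = 18*12 = 11
  bit 4 = 1: r = r^2 * 12 mod 41 = 11^2 * 12 = 39*12 = 17
  -> A = 17
B = 12^4 mod 41  (bits of 4 = 100)
  bit 0 = 1: r = r^2 * 12 mod 41 = 1^2 * 12 = 1*12 = 12
  bit 1 = 0: r = r^2 mod 41 = 12^2 = 21
  bit 2 = 0: r = r^2 mod 41 = 21^2 = 31
  -> B = 31
s = B^a = 31^19 mod 41  (bits of 19 = 10011)
  bit 0 = 1: r = r^2 * 31 mod 41 = 1^2 * 31 = 1*31 = 31
  bit 1 = 0: r = r^2 mod 41 = 31^2 = 18
  bit 2 = 0: r = r^2 mod 41 = 18^2 = 37
  bit 3 = 1: r = r^2 * 31 mod 41 = 37^2 * 31 = 16*31 = 4
  bit 4 = 1: r = r^2 * 31 mod 41 = 4^2 * 31 = 16*31 = 4
  -> s = B^a = 4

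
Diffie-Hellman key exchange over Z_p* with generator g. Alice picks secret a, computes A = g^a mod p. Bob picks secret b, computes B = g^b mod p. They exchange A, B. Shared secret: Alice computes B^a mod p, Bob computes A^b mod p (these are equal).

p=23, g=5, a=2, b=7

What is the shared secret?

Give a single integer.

A = 5^2 mod 23  (bits of 2 = 10)
  bit 0 = 1: r = r^2 * 5 mod 23 = 1^2 * 5 = 1*5 = 5
  bit 1 = 0: r = r^2 mod 23 = 5^2 = 2
  -> A = 2
B = 5^7 mod 23  (bits of 7 = 111)
  bit 0 = 1: r = r^2 * 5 mod 23 = 1^2 * 5 = 1*5 = 5
  bit 1 = 1: r = r^2 * 5 mod 23 = 5^2 * 5 = 2*5 = 10
  bit 2 = 1: r = r^2 * 5 mod 23 = 10^2 * 5 = 8*5 = 17
  -> B = 17
s = B^a = 17^2 mod 23  (bits of 2 = 10)
  bit 0 = 1: r = r^2 * 17 mod 23 = 1^2 * 17 = 1*17 = 17
  bit 1 = 0: r = r^2 mod 23 = 17^2 = 13
  -> s = B^a = 13

Answer: 13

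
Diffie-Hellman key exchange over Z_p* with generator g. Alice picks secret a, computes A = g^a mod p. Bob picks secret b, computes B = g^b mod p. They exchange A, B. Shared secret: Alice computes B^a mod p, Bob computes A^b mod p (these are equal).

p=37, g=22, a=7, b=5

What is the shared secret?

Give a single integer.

A = 22^7 mod 37  (bits of 7 = 111)
  bit 0 = 1: r = r^2 * 22 mod 37 = 1^2 * 22 = 1*22 = 22
  bit 1 = 1: r = r^2 * 22 mod 37 = 22^2 * 22 = 3*22 = 29
  bit 2 = 1: r = r^2 * 22 mod 37 = 29^2 * 22 = 27*22 = 2
  -> A = 2
B = 22^5 mod 37  (bits of 5 = 101)
  bit 0 = 1: r = r^2 * 22 mod 37 = 1^2 * 22 = 1*22 = 22
  bit 1 = 0: r = r^2 mod 37 = 22^2 = 3
  bit 2 = 1: r = r^2 * 22 mod 37 = 3^2 * 22 = 9*22 = 13
  -> B = 13
s = B^a = 13^7 mod 37  (bits of 7 = 111)
  bit 0 = 1: r = r^2 * 13 mod 37 = 1^2 * 13 = 1*13 = 13
  bit 1 = 1: r = r^2 * 13 mod 37 = 13^2 * 13 = 21*13 = 14
  bit 2 = 1: r = r^2 * 13 mod 37 = 14^2 * 13 = 11*13 = 32
  -> s = B^a = 32

Answer: 32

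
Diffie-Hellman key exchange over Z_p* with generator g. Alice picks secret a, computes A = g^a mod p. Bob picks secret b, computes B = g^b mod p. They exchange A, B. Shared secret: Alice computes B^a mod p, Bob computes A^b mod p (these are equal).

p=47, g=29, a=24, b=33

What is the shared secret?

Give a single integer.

Answer: 24

Derivation:
A = 29^24 mod 47  (bits of 24 = 11000)
  bit 0 = 1: r = r^2 * 29 mod 47 = 1^2 * 29 = 1*29 = 29
  bit 1 = 1: r = r^2 * 29 mod 47 = 29^2 * 29 = 42*29 = 43
  bit 2 = 0: r = r^2 mod 47 = 43^2 = 16
  bit 3 = 0: r = r^2 mod 47 = 16^2 = 21
  bit 4 = 0: r = r^2 mod 47 = 21^2 = 18
  -> A = 18
B = 29^33 mod 47  (bits of 33 = 100001)
  bit 0 = 1: r = r^2 * 29 mod 47 = 1^2 * 29 = 1*29 = 29
  bit 1 = 0: r = r^2 mod 47 = 29^2 = 42
  bit 2 = 0: r = r^2 mod 47 = 42^2 = 25
  bit 3 = 0: r = r^2 mod 47 = 25^2 = 14
  bit 4 = 0: r = r^2 mod 47 = 14^2 = 8
  bit 5 = 1: r = r^2 * 29 mod 47 = 8^2 * 29 = 17*29 = 23
  -> B = 23
s = B^a = 23^24 mod 47  (bits of 24 = 11000)
  bit 0 = 1: r = r^2 * 23 mod 47 = 1^2 * 23 = 1*23 = 23
  bit 1 = 1: r = r^2 * 23 mod 47 = 23^2 * 23 = 12*23 = 41
  bit 2 = 0: r = r^2 mod 47 = 41^2 = 36
  bit 3 = 0: r = r^2 mod 47 = 36^2 = 27
  bit 4 = 0: r = r^2 mod 47 = 27^2 = 24
  -> s = B^a = 24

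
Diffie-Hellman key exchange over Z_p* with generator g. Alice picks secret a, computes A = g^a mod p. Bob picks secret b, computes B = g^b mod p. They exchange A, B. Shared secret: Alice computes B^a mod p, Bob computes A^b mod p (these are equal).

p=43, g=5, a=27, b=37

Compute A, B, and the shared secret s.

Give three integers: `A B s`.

Answer: 27 3 2

Derivation:
A = 5^27 mod 43  (bits of 27 = 11011)
  bit 0 = 1: r = r^2 * 5 mod 43 = 1^2 * 5 = 1*5 = 5
  bit 1 = 1: r = r^2 * 5 mod 43 = 5^2 * 5 = 25*5 = 39
  bit 2 = 0: r = r^2 mod 43 = 39^2 = 16
  bit 3 = 1: r = r^2 * 5 mod 43 = 16^2 * 5 = 41*5 = 33
  bit 4 = 1: r = r^2 * 5 mod 43 = 33^2 * 5 = 14*5 = 27
  -> A = 27
B = 5^37 mod 43  (bits of 37 = 100101)
  bit 0 = 1: r = r^2 * 5 mod 43 = 1^2 * 5 = 1*5 = 5
  bit 1 = 0: r = r^2 mod 43 = 5^2 = 25
  bit 2 = 0: r = r^2 mod 43 = 25^2 = 23
  bit 3 = 1: r = r^2 * 5 mod 43 = 23^2 * 5 = 13*5 = 22
  bit 4 = 0: r = r^2 mod 43 = 22^2 = 11
  bit 5 = 1: r = r^2 * 5 mod 43 = 11^2 * 5 = 35*5 = 3
  -> B = 3
s = B^a = 3^27 mod 43  (bits of 27 = 11011)
  bit 0 = 1: r = r^2 * 3 mod 43 = 1^2 * 3 = 1*3 = 3
  bit 1 = 1: r = r^2 * 3 mod 43 = 3^2 * 3 = 9*3 = 27
  bit 2 = 0: r = r^2 mod 43 = 27^2 = 41
  bit 3 = 1: r = r^2 * 3 mod 43 = 41^2 * 3 = 4*3 = 12
  bit 4 = 1: r = r^2 * 3 mod 43 = 12^2 * 3 = 15*3 = 2
  -> s = B^a = 2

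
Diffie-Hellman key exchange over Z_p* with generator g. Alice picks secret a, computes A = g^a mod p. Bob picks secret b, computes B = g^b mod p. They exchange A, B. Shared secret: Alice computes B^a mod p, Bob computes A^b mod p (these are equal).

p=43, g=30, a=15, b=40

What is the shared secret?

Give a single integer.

A = 30^15 mod 43  (bits of 15 = 1111)
  bit 0 = 1: r = r^2 * 30 mod 43 = 1^2 * 30 = 1*30 = 30
  bit 1 = 1: r = r^2 * 30 mod 43 = 30^2 * 30 = 40*30 = 39
  bit 2 = 1: r = r^2 * 30 mod 43 = 39^2 * 30 = 16*30 = 7
  bit 3 = 1: r = r^2 * 30 mod 43 = 7^2 * 30 = 6*30 = 8
  -> A = 8
B = 30^40 mod 43  (bits of 40 = 101000)
  bit 0 = 1: r = r^2 * 30 mod 43 = 1^2 * 30 = 1*30 = 30
  bit 1 = 0: r = r^2 mod 43 = 30^2 = 40
  bit 2 = 1: r = r^2 * 30 mod 43 = 40^2 * 30 = 9*30 = 12
  bit 3 = 0: r = r^2 mod 43 = 12^2 = 15
  bit 4 = 0: r = r^2 mod 43 = 15^2 = 10
  bit 5 = 0: r = r^2 mod 43 = 10^2 = 14
  -> B = 14
s = B^a = 14^15 mod 43  (bits of 15 = 1111)
  bit 0 = 1: r = r^2 * 14 mod 43 = 1^2 * 14 = 1*14 = 14
  bit 1 = 1: r = r^2 * 14 mod 43 = 14^2 * 14 = 24*14 = 35
  bit 2 = 1: r = r^2 * 14 mod 43 = 35^2 * 14 = 21*14 = 36
  bit 3 = 1: r = r^2 * 14 mod 43 = 36^2 * 14 = 6*14 = 41
  -> s = B^a = 41

Answer: 41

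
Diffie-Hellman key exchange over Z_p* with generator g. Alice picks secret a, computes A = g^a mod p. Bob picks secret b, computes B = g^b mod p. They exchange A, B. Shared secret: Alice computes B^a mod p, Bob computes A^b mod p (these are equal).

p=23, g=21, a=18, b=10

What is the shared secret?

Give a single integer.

Answer: 16

Derivation:
A = 21^18 mod 23  (bits of 18 = 10010)
  bit 0 = 1: r = r^2 * 21 mod 23 = 1^2 * 21 = 1*21 = 21
  bit 1 = 0: r = r^2 mod 23 = 21^2 = 4
  bit 2 = 0: r = r^2 mod 23 = 4^2 = 16
  bit 3 = 1: r = r^2 * 21 mod 23 = 16^2 * 21 = 3*21 = 17
  bit 4 = 0: r = r^2 mod 23 = 17^2 = 13
  -> A = 13
B = 21^10 mod 23  (bits of 10 = 1010)
  bit 0 = 1: r = r^2 * 21 mod 23 = 1^2 * 21 = 1*21 = 21
  bit 1 = 0: r = r^2 mod 23 = 21^2 = 4
  bit 2 = 1: r = r^2 * 21 mod 23 = 4^2 * 21 = 16*21 = 14
  bit 3 = 0: r = r^2 mod 23 = 14^2 = 12
  -> B = 12
s = B^a = 12^18 mod 23  (bits of 18 = 10010)
  bit 0 = 1: r = r^2 * 12 mod 23 = 1^2 * 12 = 1*12 = 12
  bit 1 = 0: r = r^2 mod 23 = 12^2 = 6
  bit 2 = 0: r = r^2 mod 23 = 6^2 = 13
  bit 3 = 1: r = r^2 * 12 mod 23 = 13^2 * 12 = 8*12 = 4
  bit 4 = 0: r = r^2 mod 23 = 4^2 = 16
  -> s = B^a = 16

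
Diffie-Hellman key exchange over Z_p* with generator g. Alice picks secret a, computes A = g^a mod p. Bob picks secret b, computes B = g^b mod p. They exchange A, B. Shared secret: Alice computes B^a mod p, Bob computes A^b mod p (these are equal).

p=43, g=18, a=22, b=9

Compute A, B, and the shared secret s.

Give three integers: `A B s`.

Answer: 25 32 11

Derivation:
A = 18^22 mod 43  (bits of 22 = 10110)
  bit 0 = 1: r = r^2 * 18 mod 43 = 1^2 * 18 = 1*18 = 18
  bit 1 = 0: r = r^2 mod 43 = 18^2 = 23
  bit 2 = 1: r = r^2 * 18 mod 43 = 23^2 * 18 = 13*18 = 19
  bit 3 = 1: r = r^2 * 18 mod 43 = 19^2 * 18 = 17*18 = 5
  bit 4 = 0: r = r^2 mod 43 = 5^2 = 25
  -> A = 25
B = 18^9 mod 43  (bits of 9 = 1001)
  bit 0 = 1: r = r^2 * 18 mod 43 = 1^2 * 18 = 1*18 = 18
  bit 1 = 0: r = r^2 mod 43 = 18^2 = 23
  bit 2 = 0: r = r^2 mod 43 = 23^2 = 13
  bit 3 = 1: r = r^2 * 18 mod 43 = 13^2 * 18 = 40*18 = 32
  -> B = 32
s = B^a = 32^22 mod 43  (bits of 22 = 10110)
  bit 0 = 1: r = r^2 * 32 mod 43 = 1^2 * 32 = 1*32 = 32
  bit 1 = 0: r = r^2 mod 43 = 32^2 = 35
  bit 2 = 1: r = r^2 * 32 mod 43 = 35^2 * 32 = 21*32 = 27
  bit 3 = 1: r = r^2 * 32 mod 43 = 27^2 * 32 = 41*32 = 22
  bit 4 = 0: r = r^2 mod 43 = 22^2 = 11
  -> s = B^a = 11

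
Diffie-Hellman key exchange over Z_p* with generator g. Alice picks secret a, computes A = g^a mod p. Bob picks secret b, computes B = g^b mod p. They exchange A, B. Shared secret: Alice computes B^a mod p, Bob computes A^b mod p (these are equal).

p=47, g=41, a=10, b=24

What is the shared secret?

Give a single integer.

Answer: 18

Derivation:
A = 41^10 mod 47  (bits of 10 = 1010)
  bit 0 = 1: r = r^2 * 41 mod 47 = 1^2 * 41 = 1*41 = 41
  bit 1 = 0: r = r^2 mod 47 = 41^2 = 36
  bit 2 = 1: r = r^2 * 41 mod 47 = 36^2 * 41 = 27*41 = 26
  bit 3 = 0: r = r^2 mod 47 = 26^2 = 18
  -> A = 18
B = 41^24 mod 47  (bits of 24 = 11000)
  bit 0 = 1: r = r^2 * 41 mod 47 = 1^2 * 41 = 1*41 = 41
  bit 1 = 1: r = r^2 * 41 mod 47 = 41^2 * 41 = 36*41 = 19
  bit 2 = 0: r = r^2 mod 47 = 19^2 = 32
  bit 3 = 0: r = r^2 mod 47 = 32^2 = 37
  bit 4 = 0: r = r^2 mod 47 = 37^2 = 6
  -> B = 6
s = B^a = 6^10 mod 47  (bits of 10 = 1010)
  bit 0 = 1: r = r^2 * 6 mod 47 = 1^2 * 6 = 1*6 = 6
  bit 1 = 0: r = r^2 mod 47 = 6^2 = 36
  bit 2 = 1: r = r^2 * 6 mod 47 = 36^2 * 6 = 27*6 = 21
  bit 3 = 0: r = r^2 mod 47 = 21^2 = 18
  -> s = B^a = 18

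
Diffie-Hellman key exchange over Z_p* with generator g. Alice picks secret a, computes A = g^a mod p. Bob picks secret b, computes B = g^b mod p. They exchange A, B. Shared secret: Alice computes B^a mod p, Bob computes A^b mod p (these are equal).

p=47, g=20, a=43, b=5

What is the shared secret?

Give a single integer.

A = 20^43 mod 47  (bits of 43 = 101011)
  bit 0 = 1: r = r^2 * 20 mod 47 = 1^2 * 20 = 1*20 = 20
  bit 1 = 0: r = r^2 mod 47 = 20^2 = 24
  bit 2 = 1: r = r^2 * 20 mod 47 = 24^2 * 20 = 12*20 = 5
  bit 3 = 0: r = r^2 mod 47 = 5^2 = 25
  bit 4 = 1: r = r^2 * 20 mod 47 = 25^2 * 20 = 14*20 = 45
  bit 5 = 1: r = r^2 * 20 mod 47 = 45^2 * 20 = 4*20 = 33
  -> A = 33
B = 20^5 mod 47  (bits of 5 = 101)
  bit 0 = 1: r = r^2 * 20 mod 47 = 1^2 * 20 = 1*20 = 20
  bit 1 = 0: r = r^2 mod 47 = 20^2 = 24
  bit 2 = 1: r = r^2 * 20 mod 47 = 24^2 * 20 = 12*20 = 5
  -> B = 5
s = B^a = 5^43 mod 47  (bits of 43 = 101011)
  bit 0 = 1: r = r^2 * 5 mod 47 = 1^2 * 5 = 1*5 = 5
  bit 1 = 0: r = r^2 mod 47 = 5^2 = 25
  bit 2 = 1: r = r^2 * 5 mod 47 = 25^2 * 5 = 14*5 = 23
  bit 3 = 0: r = r^2 mod 47 = 23^2 = 12
  bit 4 = 1: r = r^2 * 5 mod 47 = 12^2 * 5 = 3*5 = 15
  bit 5 = 1: r = r^2 * 5 mod 47 = 15^2 * 5 = 37*5 = 44
  -> s = B^a = 44

Answer: 44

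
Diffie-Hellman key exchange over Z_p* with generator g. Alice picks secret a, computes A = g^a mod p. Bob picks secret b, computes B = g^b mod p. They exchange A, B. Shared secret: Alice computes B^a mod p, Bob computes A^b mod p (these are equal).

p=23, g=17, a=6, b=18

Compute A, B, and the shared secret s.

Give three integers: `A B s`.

Answer: 12 3 16

Derivation:
A = 17^6 mod 23  (bits of 6 = 110)
  bit 0 = 1: r = r^2 * 17 mod 23 = 1^2 * 17 = 1*17 = 17
  bit 1 = 1: r = r^2 * 17 mod 23 = 17^2 * 17 = 13*17 = 14
  bit 2 = 0: r = r^2 mod 23 = 14^2 = 12
  -> A = 12
B = 17^18 mod 23  (bits of 18 = 10010)
  bit 0 = 1: r = r^2 * 17 mod 23 = 1^2 * 17 = 1*17 = 17
  bit 1 = 0: r = r^2 mod 23 = 17^2 = 13
  bit 2 = 0: r = r^2 mod 23 = 13^2 = 8
  bit 3 = 1: r = r^2 * 17 mod 23 = 8^2 * 17 = 18*17 = 7
  bit 4 = 0: r = r^2 mod 23 = 7^2 = 3
  -> B = 3
s = B^a = 3^6 mod 23  (bits of 6 = 110)
  bit 0 = 1: r = r^2 * 3 mod 23 = 1^2 * 3 = 1*3 = 3
  bit 1 = 1: r = r^2 * 3 mod 23 = 3^2 * 3 = 9*3 = 4
  bit 2 = 0: r = r^2 mod 23 = 4^2 = 16
  -> s = B^a = 16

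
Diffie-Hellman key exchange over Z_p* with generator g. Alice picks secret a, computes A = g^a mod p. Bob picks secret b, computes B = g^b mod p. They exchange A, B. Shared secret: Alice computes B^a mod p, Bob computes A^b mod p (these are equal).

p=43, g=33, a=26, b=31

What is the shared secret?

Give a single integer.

A = 33^26 mod 43  (bits of 26 = 11010)
  bit 0 = 1: r = r^2 * 33 mod 43 = 1^2 * 33 = 1*33 = 33
  bit 1 = 1: r = r^2 * 33 mod 43 = 33^2 * 33 = 14*33 = 32
  bit 2 = 0: r = r^2 mod 43 = 32^2 = 35
  bit 3 = 1: r = r^2 * 33 mod 43 = 35^2 * 33 = 21*33 = 5
  bit 4 = 0: r = r^2 mod 43 = 5^2 = 25
  -> A = 25
B = 33^31 mod 43  (bits of 31 = 11111)
  bit 0 = 1: r = r^2 * 33 mod 43 = 1^2 * 33 = 1*33 = 33
  bit 1 = 1: r = r^2 * 33 mod 43 = 33^2 * 33 = 14*33 = 32
  bit 2 = 1: r = r^2 * 33 mod 43 = 32^2 * 33 = 35*33 = 37
  bit 3 = 1: r = r^2 * 33 mod 43 = 37^2 * 33 = 36*33 = 27
  bit 4 = 1: r = r^2 * 33 mod 43 = 27^2 * 33 = 41*33 = 20
  -> B = 20
s = B^a = 20^26 mod 43  (bits of 26 = 11010)
  bit 0 = 1: r = r^2 * 20 mod 43 = 1^2 * 20 = 1*20 = 20
  bit 1 = 1: r = r^2 * 20 mod 43 = 20^2 * 20 = 13*20 = 2
  bit 2 = 0: r = r^2 mod 43 = 2^2 = 4
  bit 3 = 1: r = r^2 * 20 mod 43 = 4^2 * 20 = 16*20 = 19
  bit 4 = 0: r = r^2 mod 43 = 19^2 = 17
  -> s = B^a = 17

Answer: 17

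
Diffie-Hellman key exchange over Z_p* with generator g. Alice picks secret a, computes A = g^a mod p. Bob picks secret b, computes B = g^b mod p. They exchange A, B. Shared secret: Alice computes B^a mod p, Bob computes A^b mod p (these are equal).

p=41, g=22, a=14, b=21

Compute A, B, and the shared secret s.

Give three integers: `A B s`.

A = 22^14 mod 41  (bits of 14 = 1110)
  bit 0 = 1: r = r^2 * 22 mod 41 = 1^2 * 22 = 1*22 = 22
  bit 1 = 1: r = r^2 * 22 mod 41 = 22^2 * 22 = 33*22 = 29
  bit 2 = 1: r = r^2 * 22 mod 41 = 29^2 * 22 = 21*22 = 11
  bit 3 = 0: r = r^2 mod 41 = 11^2 = 39
  -> A = 39
B = 22^21 mod 41  (bits of 21 = 10101)
  bit 0 = 1: r = r^2 * 22 mod 41 = 1^2 * 22 = 1*22 = 22
  bit 1 = 0: r = r^2 mod 41 = 22^2 = 33
  bit 2 = 1: r = r^2 * 22 mod 41 = 33^2 * 22 = 23*22 = 14
  bit 3 = 0: r = r^2 mod 41 = 14^2 = 32
  bit 4 = 1: r = r^2 * 22 mod 41 = 32^2 * 22 = 40*22 = 19
  -> B = 19
s = B^a = 19^14 mod 41  (bits of 14 = 1110)
  bit 0 = 1: r = r^2 * 19 mod 41 = 1^2 * 19 = 1*19 = 19
  bit 1 = 1: r = r^2 * 19 mod 41 = 19^2 * 19 = 33*19 = 12
  bit 2 = 1: r = r^2 * 19 mod 41 = 12^2 * 19 = 21*19 = 30
  bit 3 = 0: r = r^2 mod 41 = 30^2 = 39
  -> s = B^a = 39

Answer: 39 19 39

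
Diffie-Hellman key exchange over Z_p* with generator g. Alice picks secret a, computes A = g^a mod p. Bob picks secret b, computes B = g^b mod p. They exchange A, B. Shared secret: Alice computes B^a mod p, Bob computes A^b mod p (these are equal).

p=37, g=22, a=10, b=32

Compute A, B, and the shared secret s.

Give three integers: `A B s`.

Answer: 21 33 33

Derivation:
A = 22^10 mod 37  (bits of 10 = 1010)
  bit 0 = 1: r = r^2 * 22 mod 37 = 1^2 * 22 = 1*22 = 22
  bit 1 = 0: r = r^2 mod 37 = 22^2 = 3
  bit 2 = 1: r = r^2 * 22 mod 37 = 3^2 * 22 = 9*22 = 13
  bit 3 = 0: r = r^2 mod 37 = 13^2 = 21
  -> A = 21
B = 22^32 mod 37  (bits of 32 = 100000)
  bit 0 = 1: r = r^2 * 22 mod 37 = 1^2 * 22 = 1*22 = 22
  bit 1 = 0: r = r^2 mod 37 = 22^2 = 3
  bit 2 = 0: r = r^2 mod 37 = 3^2 = 9
  bit 3 = 0: r = r^2 mod 37 = 9^2 = 7
  bit 4 = 0: r = r^2 mod 37 = 7^2 = 12
  bit 5 = 0: r = r^2 mod 37 = 12^2 = 33
  -> B = 33
s = B^a = 33^10 mod 37  (bits of 10 = 1010)
  bit 0 = 1: r = r^2 * 33 mod 37 = 1^2 * 33 = 1*33 = 33
  bit 1 = 0: r = r^2 mod 37 = 33^2 = 16
  bit 2 = 1: r = r^2 * 33 mod 37 = 16^2 * 33 = 34*33 = 12
  bit 3 = 0: r = r^2 mod 37 = 12^2 = 33
  -> s = B^a = 33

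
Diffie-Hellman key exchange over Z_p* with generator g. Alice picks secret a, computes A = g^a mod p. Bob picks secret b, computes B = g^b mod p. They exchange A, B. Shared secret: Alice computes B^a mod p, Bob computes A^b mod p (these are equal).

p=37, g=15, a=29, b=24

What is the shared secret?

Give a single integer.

Answer: 26

Derivation:
A = 15^29 mod 37  (bits of 29 = 11101)
  bit 0 = 1: r = r^2 * 15 mod 37 = 1^2 * 15 = 1*15 = 15
  bit 1 = 1: r = r^2 * 15 mod 37 = 15^2 * 15 = 3*15 = 8
  bit 2 = 1: r = r^2 * 15 mod 37 = 8^2 * 15 = 27*15 = 35
  bit 3 = 0: r = r^2 mod 37 = 35^2 = 4
  bit 4 = 1: r = r^2 * 15 mod 37 = 4^2 * 15 = 16*15 = 18
  -> A = 18
B = 15^24 mod 37  (bits of 24 = 11000)
  bit 0 = 1: r = r^2 * 15 mod 37 = 1^2 * 15 = 1*15 = 15
  bit 1 = 1: r = r^2 * 15 mod 37 = 15^2 * 15 = 3*15 = 8
  bit 2 = 0: r = r^2 mod 37 = 8^2 = 27
  bit 3 = 0: r = r^2 mod 37 = 27^2 = 26
  bit 4 = 0: r = r^2 mod 37 = 26^2 = 10
  -> B = 10
s = B^a = 10^29 mod 37  (bits of 29 = 11101)
  bit 0 = 1: r = r^2 * 10 mod 37 = 1^2 * 10 = 1*10 = 10
  bit 1 = 1: r = r^2 * 10 mod 37 = 10^2 * 10 = 26*10 = 1
  bit 2 = 1: r = r^2 * 10 mod 37 = 1^2 * 10 = 1*10 = 10
  bit 3 = 0: r = r^2 mod 37 = 10^2 = 26
  bit 4 = 1: r = r^2 * 10 mod 37 = 26^2 * 10 = 10*10 = 26
  -> s = B^a = 26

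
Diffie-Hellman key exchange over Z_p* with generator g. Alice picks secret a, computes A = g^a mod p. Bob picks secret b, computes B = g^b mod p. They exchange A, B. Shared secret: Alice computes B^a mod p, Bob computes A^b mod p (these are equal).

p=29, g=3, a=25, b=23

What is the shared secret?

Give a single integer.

Answer: 26

Derivation:
A = 3^25 mod 29  (bits of 25 = 11001)
  bit 0 = 1: r = r^2 * 3 mod 29 = 1^2 * 3 = 1*3 = 3
  bit 1 = 1: r = r^2 * 3 mod 29 = 3^2 * 3 = 9*3 = 27
  bit 2 = 0: r = r^2 mod 29 = 27^2 = 4
  bit 3 = 0: r = r^2 mod 29 = 4^2 = 16
  bit 4 = 1: r = r^2 * 3 mod 29 = 16^2 * 3 = 24*3 = 14
  -> A = 14
B = 3^23 mod 29  (bits of 23 = 10111)
  bit 0 = 1: r = r^2 * 3 mod 29 = 1^2 * 3 = 1*3 = 3
  bit 1 = 0: r = r^2 mod 29 = 3^2 = 9
  bit 2 = 1: r = r^2 * 3 mod 29 = 9^2 * 3 = 23*3 = 11
  bit 3 = 1: r = r^2 * 3 mod 29 = 11^2 * 3 = 5*3 = 15
  bit 4 = 1: r = r^2 * 3 mod 29 = 15^2 * 3 = 22*3 = 8
  -> B = 8
s = B^a = 8^25 mod 29  (bits of 25 = 11001)
  bit 0 = 1: r = r^2 * 8 mod 29 = 1^2 * 8 = 1*8 = 8
  bit 1 = 1: r = r^2 * 8 mod 29 = 8^2 * 8 = 6*8 = 19
  bit 2 = 0: r = r^2 mod 29 = 19^2 = 13
  bit 3 = 0: r = r^2 mod 29 = 13^2 = 24
  bit 4 = 1: r = r^2 * 8 mod 29 = 24^2 * 8 = 25*8 = 26
  -> s = B^a = 26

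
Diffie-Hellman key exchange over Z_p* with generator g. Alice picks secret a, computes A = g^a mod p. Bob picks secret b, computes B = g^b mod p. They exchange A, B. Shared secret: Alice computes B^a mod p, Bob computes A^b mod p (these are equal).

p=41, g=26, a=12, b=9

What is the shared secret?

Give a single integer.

A = 26^12 mod 41  (bits of 12 = 1100)
  bit 0 = 1: r = r^2 * 26 mod 41 = 1^2 * 26 = 1*26 = 26
  bit 1 = 1: r = r^2 * 26 mod 41 = 26^2 * 26 = 20*26 = 28
  bit 2 = 0: r = r^2 mod 41 = 28^2 = 5
  bit 3 = 0: r = r^2 mod 41 = 5^2 = 25
  -> A = 25
B = 26^9 mod 41  (bits of 9 = 1001)
  bit 0 = 1: r = r^2 * 26 mod 41 = 1^2 * 26 = 1*26 = 26
  bit 1 = 0: r = r^2 mod 41 = 26^2 = 20
  bit 2 = 0: r = r^2 mod 41 = 20^2 = 31
  bit 3 = 1: r = r^2 * 26 mod 41 = 31^2 * 26 = 18*26 = 17
  -> B = 17
s = B^a = 17^12 mod 41  (bits of 12 = 1100)
  bit 0 = 1: r = r^2 * 17 mod 41 = 1^2 * 17 = 1*17 = 17
  bit 1 = 1: r = r^2 * 17 mod 41 = 17^2 * 17 = 2*17 = 34
  bit 2 = 0: r = r^2 mod 41 = 34^2 = 8
  bit 3 = 0: r = r^2 mod 41 = 8^2 = 23
  -> s = B^a = 23

Answer: 23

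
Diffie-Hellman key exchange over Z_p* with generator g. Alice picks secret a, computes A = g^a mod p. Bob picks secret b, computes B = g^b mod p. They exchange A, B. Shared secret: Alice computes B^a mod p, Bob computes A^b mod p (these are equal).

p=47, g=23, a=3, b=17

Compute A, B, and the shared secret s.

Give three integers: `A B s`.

A = 23^3 mod 47  (bits of 3 = 11)
  bit 0 = 1: r = r^2 * 23 mod 47 = 1^2 * 23 = 1*23 = 23
  bit 1 = 1: r = r^2 * 23 mod 47 = 23^2 * 23 = 12*23 = 41
  -> A = 41
B = 23^17 mod 47  (bits of 17 = 10001)
  bit 0 = 1: r = r^2 * 23 mod 47 = 1^2 * 23 = 1*23 = 23
  bit 1 = 0: r = r^2 mod 47 = 23^2 = 12
  bit 2 = 0: r = r^2 mod 47 = 12^2 = 3
  bit 3 = 0: r = r^2 mod 47 = 3^2 = 9
  bit 4 = 1: r = r^2 * 23 mod 47 = 9^2 * 23 = 34*23 = 30
  -> B = 30
s = B^a = 30^3 mod 47  (bits of 3 = 11)
  bit 0 = 1: r = r^2 * 30 mod 47 = 1^2 * 30 = 1*30 = 30
  bit 1 = 1: r = r^2 * 30 mod 47 = 30^2 * 30 = 7*30 = 22
  -> s = B^a = 22

Answer: 41 30 22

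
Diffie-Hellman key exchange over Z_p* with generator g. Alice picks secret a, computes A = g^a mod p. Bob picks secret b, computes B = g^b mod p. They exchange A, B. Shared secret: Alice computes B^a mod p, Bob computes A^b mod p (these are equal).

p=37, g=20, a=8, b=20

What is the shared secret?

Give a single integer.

A = 20^8 mod 37  (bits of 8 = 1000)
  bit 0 = 1: r = r^2 * 20 mod 37 = 1^2 * 20 = 1*20 = 20
  bit 1 = 0: r = r^2 mod 37 = 20^2 = 30
  bit 2 = 0: r = r^2 mod 37 = 30^2 = 12
  bit 3 = 0: r = r^2 mod 37 = 12^2 = 33
  -> A = 33
B = 20^20 mod 37  (bits of 20 = 10100)
  bit 0 = 1: r = r^2 * 20 mod 37 = 1^2 * 20 = 1*20 = 20
  bit 1 = 0: r = r^2 mod 37 = 20^2 = 30
  bit 2 = 1: r = r^2 * 20 mod 37 = 30^2 * 20 = 12*20 = 18
  bit 3 = 0: r = r^2 mod 37 = 18^2 = 28
  bit 4 = 0: r = r^2 mod 37 = 28^2 = 7
  -> B = 7
s = B^a = 7^8 mod 37  (bits of 8 = 1000)
  bit 0 = 1: r = r^2 * 7 mod 37 = 1^2 * 7 = 1*7 = 7
  bit 1 = 0: r = r^2 mod 37 = 7^2 = 12
  bit 2 = 0: r = r^2 mod 37 = 12^2 = 33
  bit 3 = 0: r = r^2 mod 37 = 33^2 = 16
  -> s = B^a = 16

Answer: 16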